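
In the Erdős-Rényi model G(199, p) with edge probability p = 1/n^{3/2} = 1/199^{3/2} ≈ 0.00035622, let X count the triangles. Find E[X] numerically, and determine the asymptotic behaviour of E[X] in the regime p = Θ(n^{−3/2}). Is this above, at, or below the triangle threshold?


Number of potential triangles: C(199, 3) = 1293699.
Each occurs with probability p³ ≈ (0.00035622)³ ≈ 4.5202365e-11.
By linearity: E[X] = C(199, 3)·p³ ≈ 1293699 · 4.5202365e-11 ≈ 0.00006.
Since α = 3/2 > 1, p = c/n^{3/2} = o(1/n) is below the triangle threshold p ~ 1/n. Asymptotically E[X] ~ (c³/6)·n^{3(1−α)} = (1³/6)·n^{-1.5} → 0, so by Markov's inequality G has no triangles w.h.p.

E[X] ≈ 0.00006; in regime p = Θ(1/n^{3/2}) E[X] tends to 0 (below the triangle threshold p ~ 1/n).


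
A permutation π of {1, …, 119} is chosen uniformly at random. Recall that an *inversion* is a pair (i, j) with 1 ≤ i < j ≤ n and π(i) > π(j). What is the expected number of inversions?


Write X = Σ X_I over the C(119, 2) = 7021 pairs i < j, with X_I the indicator of one inversion.
There are 7021 indicators.
For each fixed pair i < j, the values π(i) and π(j) are two distinct elements of {1, …, 119} in uniformly random order; by symmetry P[π(i) > π(j)] = 1/2.
By linearity: E[X] = 7021 · (1/2) = C(119, 2) · (1/2) = 7021/2 = 7021/2 ≈ 3510.5000.

E[X] = 7021/2 = 3510.5000.


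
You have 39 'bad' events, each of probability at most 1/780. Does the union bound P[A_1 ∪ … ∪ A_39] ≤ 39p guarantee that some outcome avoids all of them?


Union bound: P[∪_{i=1}^{39} A_i] ≤ Σ_i P[A_i] ≤ 39·p = 39·(1/780) = 1/20.
Numerically: 1/20 ≈ 0.05000.
Is 1/20 < 1? YES.
Since P[∪ A_i] ≤ 1/20 < 1, the complement has P[∩ A_i^c] ≥ 1 − 1/20 = 19/20 > 0, so some outcome avoids every A_i.

39·p = 1/20 ≈ 0.05000; existence CERTIFIED by the union bound.


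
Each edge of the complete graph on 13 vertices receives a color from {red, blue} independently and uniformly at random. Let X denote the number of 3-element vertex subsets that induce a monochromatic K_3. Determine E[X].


Let X = Σ_S X_S over the C(13, 3) = 286 subsets S of size 3, where X_S = 1 if the K_3 on S is monochromatic.
For a fixed S, the K_3 on S has C(3, 2) = 3 edges. P[all 3 edges red] = (1/2)^3, and likewise for blue, so P[monochromatic] = 2·(1/2)^3 = 2^{1 − 3} = 1/4.
By linearity: E[X] = C(13, 3) · 2^{1 − 3} = 286 · 1/4 = 143/2.
Numerically: E[X] ≈ 71.500.

E[X] = C(13,3)·2^(1−C(3,2)) = 143/2 ≈ 71.500.


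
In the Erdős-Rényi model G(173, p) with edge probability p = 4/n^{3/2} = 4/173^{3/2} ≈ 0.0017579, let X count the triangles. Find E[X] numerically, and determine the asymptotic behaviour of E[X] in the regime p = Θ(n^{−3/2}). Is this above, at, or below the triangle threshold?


Number of potential triangles: C(173, 3) = 848046.
Each occurs with probability p³ ≈ (0.0017579)³ ≈ 5.4321595e-09.
By linearity: E[X] = C(173, 3)·p³ ≈ 848046 · 5.4321595e-09 ≈ 0.00461.
Since α = 3/2 > 1, p = c/n^{3/2} = o(1/n) is below the triangle threshold p ~ 1/n. Asymptotically E[X] ~ (c³/6)·n^{3(1−α)} = (4³/6)·n^{-1.5} → 0, so by Markov's inequality G has no triangles w.h.p.

E[X] ≈ 0.00461; in regime p = Θ(1/n^{3/2}) E[X] tends to 0 (below the triangle threshold p ~ 1/n).


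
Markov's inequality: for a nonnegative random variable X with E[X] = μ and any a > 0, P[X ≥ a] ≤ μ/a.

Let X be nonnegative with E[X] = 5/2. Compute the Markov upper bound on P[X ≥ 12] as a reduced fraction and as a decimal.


μ = E[X] = 5/2, a = 12.
Markov: P[X ≥ 12] ≤ μ/a = (5/2)/12 = 5/24.
Numerically: ≈ 0.20833.
(Since a = 12 > μ = 2.50000, the bound 5/24 is < 1 and informative.)

P[X ≥ 12] ≤ 5/24 ≈ 0.20833.


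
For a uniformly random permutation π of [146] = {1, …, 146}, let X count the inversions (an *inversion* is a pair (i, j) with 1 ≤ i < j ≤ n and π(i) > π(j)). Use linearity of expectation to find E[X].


Write X = Σ X_I over the C(146, 2) = 10585 pairs i < j, with X_I the indicator of one inversion.
There are 10585 indicators.
For each fixed pair i < j, the values π(i) and π(j) are two distinct elements of {1, …, 146} in uniformly random order; by symmetry P[π(i) > π(j)] = 1/2.
By linearity: E[X] = 10585 · (1/2) = C(146, 2) · (1/2) = 10585/2 = 10585/2 ≈ 5292.500.

E[X] = 10585/2 = 5292.500.


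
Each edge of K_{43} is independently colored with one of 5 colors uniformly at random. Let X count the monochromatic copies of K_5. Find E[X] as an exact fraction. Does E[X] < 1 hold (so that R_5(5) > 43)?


E[X] = C(43, 5) · 5^{1 − 10} = 962598 · 5^{−9} = 962598/1953125.
As a reduced fraction: E[X] = 962598/1953125 ≈ 0.4928502.
Is E[X] < 1? YES.
Since E[X] < 1, there exists a 5-coloring of K_{43} with no monochromatic K_5; hence R_5(5) > 43.

E[X] = 962598/1953125 ≈ 0.4928502; E[X] < 1, so R_5(5) > 43.


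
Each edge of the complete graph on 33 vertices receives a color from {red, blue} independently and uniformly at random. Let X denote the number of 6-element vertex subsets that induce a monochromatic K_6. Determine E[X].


Let X = Σ_S X_S over the C(33, 6) = 1107568 subsets S of size 6, where X_S = 1 if the K_6 on S is monochromatic.
For a fixed S, the K_6 on S has C(6, 2) = 15 edges. P[all 15 edges red] = (1/2)^15, and likewise for blue, so P[monochromatic] = 2·(1/2)^15 = 2^{1 − 15} = 1/16384.
By linearity of expectation: E[X] = C(33, 6) · 2^{1 − 15} = 1107568 · 1/16384 = 69223/1024.
Numerically: E[X] ≈ 67.600586.

E[X] = C(33,6)·2^(1−C(6,2)) = 69223/1024 ≈ 67.600586.


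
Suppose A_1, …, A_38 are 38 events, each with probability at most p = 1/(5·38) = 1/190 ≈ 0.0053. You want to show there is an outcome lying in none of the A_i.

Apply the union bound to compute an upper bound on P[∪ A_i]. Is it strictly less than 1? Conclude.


Union bound: P[∪_{i=1}^{38} A_i] ≤ Σ_i P[A_i] ≤ 38·p = 38·(1/190) = 1/5.
Numerically: 1/5 ≈ 0.2000.
Is 1/5 < 1? YES.
Since P[∪ A_i] ≤ 1/5 < 1, the complement has P[∩ A_i^c] ≥ 1 − 1/5 = 4/5 > 0, so some outcome avoids every A_i.

38·p = 1/5 ≈ 0.2000; existence CERTIFIED by the union bound.


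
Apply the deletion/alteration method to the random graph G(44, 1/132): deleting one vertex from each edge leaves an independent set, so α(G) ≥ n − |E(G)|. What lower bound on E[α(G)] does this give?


E[|E(G)|] = C(44, 2)·p = 946 · (1/132) = 43/6.
E[α(G)] ≥ n − E[|E(G)|] = 44 − 43/6 = 221/6.
Numerically: ≈ 36.8333.
(This is only a lower bound; the true E[α(G)] may be larger.)

E[α(G)] ≥ 221/6 ≈ 36.8333.


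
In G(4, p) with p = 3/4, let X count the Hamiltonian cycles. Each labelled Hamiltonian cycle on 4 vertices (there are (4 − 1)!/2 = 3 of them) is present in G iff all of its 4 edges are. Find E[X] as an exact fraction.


K_4 has (4 − 1)!/2 = 3 labelled Hamiltonian cycles.
For each such Hamiltonian cycle H, let X_H = 1 if all 4 edges of H are present in G. Then P[X_H = 1] = p^{4} = (3/4)^{4} = 81/256.
By linearity: E[X] = Σ_H E[X_H] = 3 · p^{4} = 3 · 81/256 = 243/256.
Numerically: E[X] ≈ 0.94922.

E[X] = 3 · (3/4)^{4} = 243/256 ≈ 0.94922.


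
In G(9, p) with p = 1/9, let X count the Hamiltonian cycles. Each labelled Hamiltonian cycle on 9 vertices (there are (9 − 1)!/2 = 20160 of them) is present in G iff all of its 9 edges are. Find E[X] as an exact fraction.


K_9 has (9 − 1)!/2 = 20160 labelled Hamiltonian cycles.
For each such Hamiltonian cycle H, let X_H = 1 if all 9 edges of H are present in G. Then P[X_H = 1] = p^{9} = (1/9)^{9} = 1/387420489.
Summing the indicators: E[X] = Σ_H E[X_H] = 20160 · p^{9} = 20160 · 1/387420489 = 2240/43046721.
Numerically: E[X] ≈ 5.204e-05.

E[X] = 20160 · (1/9)^{9} = 2240/43046721 ≈ 5.204e-05.


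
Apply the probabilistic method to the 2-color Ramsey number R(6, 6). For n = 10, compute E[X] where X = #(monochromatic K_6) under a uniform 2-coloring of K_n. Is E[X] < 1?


E[X] = C(10, 6) · 2^{1 − 15} = 210 · 2^{−14} = 210/16384.
As a reduced fraction: E[X] = 105/8192 ≈ 0.01282.
Is E[X] < 1? YES.
Since E[X] < 1, there exists a 2-coloring of K_{10} with no monochromatic K_6; hence R(6, 6) > 10.

E[X] = 105/8192 ≈ 0.01282; E[X] < 1, so R(6, 6) > 10.


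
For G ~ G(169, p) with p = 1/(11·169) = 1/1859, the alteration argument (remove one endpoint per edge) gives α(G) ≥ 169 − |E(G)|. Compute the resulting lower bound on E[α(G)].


E[|E(G)|] = C(169, 2)·p = 14196 · (1/1859) = 84/11.
E[α(G)] ≥ n − E[|E(G)|] = 169 − 84/11 = 1775/11.
Numerically: ≈ 161.364.
(This is only a lower bound; the true E[α(G)] may be larger.)

E[α(G)] ≥ 1775/11 ≈ 161.364.


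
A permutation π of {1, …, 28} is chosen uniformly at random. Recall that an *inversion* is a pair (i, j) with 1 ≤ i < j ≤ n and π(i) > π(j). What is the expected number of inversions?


Write X = Σ X_I over the C(28, 2) = 378 pairs i < j, with X_I the indicator of one inversion.
There are 378 indicators.
For each fixed pair i < j, the values π(i) and π(j) are two distinct elements of {1, …, 28} in uniformly random order; by symmetry P[π(i) > π(j)] = 1/2.
By linearity: E[X] = 378 · (1/2) = C(28, 2) · (1/2) = 378/2 = 189 ≈ 189.000.

E[X] = 189 = 189.000.


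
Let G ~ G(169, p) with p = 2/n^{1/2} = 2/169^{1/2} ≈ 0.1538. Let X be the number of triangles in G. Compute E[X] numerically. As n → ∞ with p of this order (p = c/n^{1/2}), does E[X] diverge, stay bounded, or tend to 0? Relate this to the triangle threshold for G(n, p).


Number of potential triangles: C(169, 3) = 790244.
Each occurs with probability p³ ≈ (0.1538)³ ≈ 3.641329e-03.
By linearity: E[X] = C(169, 3)·p³ ≈ 790244 · 3.641329e-03 ≈ 2877.5385.
Since α = 1/2 < 1, p = c/n^{1/2} ≫ 1/n is above the triangle threshold p ~ 1/n. Asymptotically E[X] ~ (c³/6)·n^{3(1−α)} = (2³/6)·n^{1.5} → ∞; triangles are abundant w.h.p.

E[X] ≈ 2877.5385; in regime p = Θ(1/n^{1/2}) E[X] diverges (above the triangle threshold p ~ 1/n).


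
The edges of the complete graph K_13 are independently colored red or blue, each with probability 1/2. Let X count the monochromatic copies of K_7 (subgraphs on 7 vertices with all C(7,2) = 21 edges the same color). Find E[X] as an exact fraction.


Let X = Σ_S X_S over the C(13, 7) = 1716 subsets S of size 7, where X_S = 1 if the K_7 on S is monochromatic.
For a fixed S, the K_7 on S has C(7, 2) = 21 edges. P[all 21 edges red] = (1/2)^21, and likewise for blue, so P[monochromatic] = 2·(1/2)^21 = 2^{1 − 21} = 1/1048576.
By linearity of expectation: E[X] = C(13, 7) · 2^{1 − 21} = 1716 · 1/1048576 = 429/262144.
Numerically: E[X] ≈ 0.00164.

E[X] = C(13,7)·2^(1−C(7,2)) = 429/262144 ≈ 0.00164.


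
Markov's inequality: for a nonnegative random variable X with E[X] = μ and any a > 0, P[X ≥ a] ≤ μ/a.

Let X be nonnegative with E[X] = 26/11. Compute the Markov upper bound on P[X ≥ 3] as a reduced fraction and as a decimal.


μ = E[X] = 26/11, a = 3.
Markov: P[X ≥ 3] ≤ μ/a = (26/11)/3 = 26/33.
Numerically: ≈ 0.787879.
(Since a = 3 > μ = 2.363636, the bound 26/33 is < 1 and informative.)

P[X ≥ 3] ≤ 26/33 ≈ 0.787879.


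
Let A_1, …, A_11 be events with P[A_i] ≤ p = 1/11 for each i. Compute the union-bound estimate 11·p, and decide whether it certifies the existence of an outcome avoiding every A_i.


Union bound: P[∪_{i=1}^{11} A_i] ≤ Σ_i P[A_i] ≤ 11·p = 11·(1/11) = 1.
Numerically: 1 ≈ 1.00000.
Is 1 < 1? NO.
Since the bound 1 is ≥ 1, the union bound is uninformative here; it does NOT by itself certify existence.

11·p = 1 ≈ 1.00000; existence NOT certified by the union bound.


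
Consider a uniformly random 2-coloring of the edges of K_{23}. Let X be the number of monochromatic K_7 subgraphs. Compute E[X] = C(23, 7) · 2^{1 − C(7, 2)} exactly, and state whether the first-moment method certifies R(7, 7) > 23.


E[X] = C(23, 7) · 2^{1 − 21} = 245157 · 2^{−20} = 245157/1048576.
As a reduced fraction: E[X] = 245157/1048576 ≈ 0.234.
Is E[X] < 1? YES.
Since E[X] < 1, there exists a 2-coloring of K_{23} with no monochromatic K_7; hence R(7, 7) > 23.

E[X] = 245157/1048576 ≈ 0.234; E[X] < 1, so R(7, 7) > 23.


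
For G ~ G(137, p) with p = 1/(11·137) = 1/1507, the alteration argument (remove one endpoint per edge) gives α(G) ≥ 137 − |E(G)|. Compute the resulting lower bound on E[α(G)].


E[|E(G)|] = C(137, 2)·p = 9316 · (1/1507) = 68/11.
E[α(G)] ≥ n − E[|E(G)|] = 137 − 68/11 = 1439/11.
Numerically: ≈ 130.8182.
(This is only a lower bound; the true E[α(G)] may be larger.)

E[α(G)] ≥ 1439/11 ≈ 130.8182.


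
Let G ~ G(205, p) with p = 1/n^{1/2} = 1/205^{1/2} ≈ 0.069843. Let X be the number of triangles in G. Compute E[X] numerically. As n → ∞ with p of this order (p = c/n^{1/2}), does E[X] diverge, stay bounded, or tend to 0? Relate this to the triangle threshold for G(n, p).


Number of potential triangles: C(205, 3) = 1414910.
Each occurs with probability p³ ≈ (0.069843)³ ≈ 3.4069771e-04.
By linearity: E[X] = C(205, 3)·p³ ≈ 1414910 · 3.4069771e-04 ≈ 482.05659.
Since α = 1/2 < 1, p = c/n^{1/2} ≫ 1/n is above the triangle threshold p ~ 1/n. Asymptotically E[X] ~ (c³/6)·n^{3(1−α)} = (1³/6)·n^{1.5} → ∞; triangles are abundant w.h.p.

E[X] ≈ 482.05659; in regime p = Θ(1/n^{1/2}) E[X] diverges (above the triangle threshold p ~ 1/n).


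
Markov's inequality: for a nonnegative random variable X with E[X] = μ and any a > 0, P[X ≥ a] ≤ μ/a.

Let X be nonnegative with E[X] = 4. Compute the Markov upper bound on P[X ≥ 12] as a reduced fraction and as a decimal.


μ = E[X] = 4, a = 12.
Markov: P[X ≥ 12] ≤ μ/a = (4)/12 = 1/3.
Numerically: ≈ 0.333333.
(Since a = 12 > μ = 4.000000, the bound 1/3 is < 1 and informative.)

P[X ≥ 12] ≤ 1/3 ≈ 0.333333.


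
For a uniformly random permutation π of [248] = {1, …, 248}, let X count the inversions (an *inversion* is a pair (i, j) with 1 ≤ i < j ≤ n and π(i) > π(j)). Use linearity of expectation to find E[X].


Write X = Σ X_I over the C(248, 2) = 30628 pairs i < j, with X_I the indicator of one inversion.
There are 30628 indicators.
For each fixed pair i < j, the values π(i) and π(j) are two distinct elements of {1, …, 248} in uniformly random order; by symmetry P[π(i) > π(j)] = 1/2.
By linearity: E[X] = 30628 · (1/2) = C(248, 2) · (1/2) = 30628/2 = 15314 ≈ 15314.00000.

E[X] = 15314 = 15314.00000.


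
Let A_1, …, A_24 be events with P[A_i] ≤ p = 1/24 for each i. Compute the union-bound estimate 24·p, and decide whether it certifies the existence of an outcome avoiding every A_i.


Union bound: P[∪_{i=1}^{24} A_i] ≤ Σ_i P[A_i] ≤ 24·p = 24·(1/24) = 1.
Numerically: 1 ≈ 1.000.
Is 1 < 1? NO.
Since the bound 1 is ≥ 1, the union bound is uninformative here; it does NOT by itself certify existence.

24·p = 1 ≈ 1.000; existence NOT certified by the union bound.


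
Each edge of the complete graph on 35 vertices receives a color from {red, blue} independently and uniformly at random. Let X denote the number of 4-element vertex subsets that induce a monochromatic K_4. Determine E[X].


Let X = Σ_S X_S over the C(35, 4) = 52360 subsets S of size 4, where X_S = 1 if the K_4 on S is monochromatic.
For a fixed S, the K_4 on S has C(4, 2) = 6 edges. P[all 6 edges red] = (1/2)^6, and likewise for blue, so P[monochromatic] = 2·(1/2)^6 = 2^{1 − 6} = 1/32.
Summing: E[X] = C(35, 4) · 2^{1 − 6} = 52360 · 1/32 = 6545/4.
Numerically: E[X] ≈ 1636.250000.

E[X] = C(35,4)·2^(1−C(4,2)) = 6545/4 ≈ 1636.250000.


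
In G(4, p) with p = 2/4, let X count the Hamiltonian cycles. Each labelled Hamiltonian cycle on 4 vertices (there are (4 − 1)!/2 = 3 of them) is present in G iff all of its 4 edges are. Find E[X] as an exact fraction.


K_4 has (4 − 1)!/2 = 3 labelled Hamiltonian cycles.
For each such Hamiltonian cycle H, let X_H = 1 if all 4 edges of H are present in G. Then P[X_H = 1] = p^{4} = (1/2)^{4} = 1/16.
Summing the indicators: E[X] = Σ_H E[X_H] = 3 · p^{4} = 3 · 1/16 = 3/16.
Numerically: E[X] ≈ 0.188.

E[X] = 3 · (1/2)^{4} = 3/16 ≈ 0.188.


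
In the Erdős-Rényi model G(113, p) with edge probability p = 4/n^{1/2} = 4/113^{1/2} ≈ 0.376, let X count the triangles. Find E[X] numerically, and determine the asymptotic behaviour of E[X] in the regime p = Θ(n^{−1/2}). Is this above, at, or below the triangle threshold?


Number of potential triangles: C(113, 3) = 234136.
Each occurs with probability p³ ≈ (0.376)³ ≈ 5.32798e-02.
By linearity: E[X] = C(113, 3)·p³ ≈ 234136 · 5.32798e-02 ≈ 12474.711.
Since α = 1/2 < 1, p = c/n^{1/2} ≫ 1/n is above the triangle threshold p ~ 1/n. Asymptotically E[X] ~ (c³/6)·n^{3(1−α)} = (4³/6)·n^{1.5} → ∞; triangles are abundant w.h.p.

E[X] ≈ 12474.711; in regime p = Θ(1/n^{1/2}) E[X] diverges (above the triangle threshold p ~ 1/n).


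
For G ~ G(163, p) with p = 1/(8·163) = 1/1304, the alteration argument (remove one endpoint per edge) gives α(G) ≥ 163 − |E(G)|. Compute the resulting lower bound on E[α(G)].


E[|E(G)|] = C(163, 2)·p = 13203 · (1/1304) = 81/8.
E[α(G)] ≥ n − E[|E(G)|] = 163 − 81/8 = 1223/8.
Numerically: ≈ 152.875000.
(This is only a lower bound; the true E[α(G)] may be larger.)

E[α(G)] ≥ 1223/8 ≈ 152.875000.


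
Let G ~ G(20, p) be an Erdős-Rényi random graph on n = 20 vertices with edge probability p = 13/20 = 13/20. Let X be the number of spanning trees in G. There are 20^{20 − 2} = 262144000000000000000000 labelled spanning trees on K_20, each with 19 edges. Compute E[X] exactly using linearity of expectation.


K_20 has 20^{20 − 2} = 262144000000000000000000 labelled spanning trees.
For each such spanning tree H, let X_H = 1 if all 19 edges of H are present in G. Then P[X_H = 1] = p^{19} = (13/20)^{19} = 1461920290375446110677/5242880000000000000000000.
Summing the indicators: E[X] = Σ_H E[X_H] = 262144000000000000000000 · p^{19} = 262144000000000000000000 · 1461920290375446110677/5242880000000000000000000 = 1461920290375446110677/20.
Numerically: E[X] ≈ 7.3096e+19.

E[X] = 262144000000000000000000 · (13/20)^{19} = 1461920290375446110677/20 ≈ 7.3096e+19.


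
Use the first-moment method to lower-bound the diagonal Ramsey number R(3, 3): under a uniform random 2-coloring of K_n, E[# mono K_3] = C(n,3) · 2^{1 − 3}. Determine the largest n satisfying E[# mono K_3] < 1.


We need C(n, 3) · 2^{1 − 3} < 1, i.e. C(n, 3) < 2^{3 − 1} = 4.
Check values of n near the boundary:
  n = 3: C(3, 3) = 1; 1 < 4? YES
  n = 4: C(4, 3) = 4; 4 < 4? NO
  n = 5: C(5, 3) = 10; 10 < 4? NO
  n = 6: C(6, 3) = 20; 20 < 4? NO
The largest n with C(n, 3) < 4 is n = 3 (where E[X] = 1/4 ≈ 0.2500). Hence R(3, 3) > 3, i.e. R(3, 3) ≥ 4.

Largest n = 3; hence R(3, 3) > 3.


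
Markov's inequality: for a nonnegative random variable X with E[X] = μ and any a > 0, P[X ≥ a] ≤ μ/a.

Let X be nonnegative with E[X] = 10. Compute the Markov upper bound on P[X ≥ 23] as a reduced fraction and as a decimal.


μ = E[X] = 10, a = 23.
Markov: P[X ≥ 23] ≤ μ/a = (10)/23 = 10/23.
Numerically: ≈ 0.435.
(Since a = 23 > μ = 10.000, the bound 10/23 is < 1 and informative.)

P[X ≥ 23] ≤ 10/23 ≈ 0.435.


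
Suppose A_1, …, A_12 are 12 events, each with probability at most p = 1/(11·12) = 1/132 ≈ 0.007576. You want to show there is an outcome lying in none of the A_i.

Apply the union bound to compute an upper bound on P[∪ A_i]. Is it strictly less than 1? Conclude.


Union bound: P[∪_{i=1}^{12} A_i] ≤ Σ_i P[A_i] ≤ 12·p = 12·(1/132) = 1/11.
Numerically: 1/11 ≈ 0.090909.
Is 1/11 < 1? YES.
Since P[∪ A_i] ≤ 1/11 < 1, the complement has P[∩ A_i^c] ≥ 1 − 1/11 = 10/11 > 0, so some outcome avoids every A_i.

12·p = 1/11 ≈ 0.090909; existence CERTIFIED by the union bound.


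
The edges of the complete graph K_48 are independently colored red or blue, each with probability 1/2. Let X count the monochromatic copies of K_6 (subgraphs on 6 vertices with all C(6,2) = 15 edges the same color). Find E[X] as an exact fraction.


Let X = Σ_S X_S over the C(48, 6) = 12271512 subsets S of size 6, where X_S = 1 if the K_6 on S is monochromatic.
For a fixed S, the K_6 on S has C(6, 2) = 15 edges. P[all 15 edges red] = (1/2)^15, and likewise for blue, so P[monochromatic] = 2·(1/2)^15 = 2^{1 − 15} = 1/16384.
By linearity: E[X] = C(48, 6) · 2^{1 − 15} = 12271512 · 1/16384 = 1533939/2048.
Numerically: E[X] ≈ 748.993652.

E[X] = C(48,6)·2^(1−C(6,2)) = 1533939/2048 ≈ 748.993652.


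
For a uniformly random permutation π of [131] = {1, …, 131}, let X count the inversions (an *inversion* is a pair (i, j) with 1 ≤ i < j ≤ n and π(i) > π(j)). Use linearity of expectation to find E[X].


Write X = Σ X_I over the C(131, 2) = 8515 pairs i < j, with X_I the indicator of one inversion.
There are 8515 indicators.
For each fixed pair i < j, the values π(i) and π(j) are two distinct elements of {1, …, 131} in uniformly random order; by symmetry P[π(i) > π(j)] = 1/2.
By linearity: E[X] = 8515 · (1/2) = C(131, 2) · (1/2) = 8515/2 = 8515/2 ≈ 4257.50000.

E[X] = 8515/2 = 4257.50000.


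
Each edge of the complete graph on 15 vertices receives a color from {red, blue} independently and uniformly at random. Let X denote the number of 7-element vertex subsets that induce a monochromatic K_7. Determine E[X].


Let X = Σ_S X_S over the C(15, 7) = 6435 subsets S of size 7, where X_S = 1 if the K_7 on S is monochromatic.
For a fixed S, the K_7 on S has C(7, 2) = 21 edges. P[all 21 edges red] = (1/2)^21, and likewise for blue, so P[monochromatic] = 2·(1/2)^21 = 2^{1 − 21} = 1/1048576.
By linearity of expectation: E[X] = C(15, 7) · 2^{1 − 21} = 6435 · 1/1048576 = 6435/1048576.
Numerically: E[X] ≈ 0.00614.

E[X] = C(15,7)·2^(1−C(7,2)) = 6435/1048576 ≈ 0.00614.


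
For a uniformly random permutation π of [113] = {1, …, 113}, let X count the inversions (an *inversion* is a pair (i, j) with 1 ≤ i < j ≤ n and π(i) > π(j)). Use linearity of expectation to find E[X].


Write X = Σ X_I over the C(113, 2) = 6328 pairs i < j, with X_I the indicator of one inversion.
There are 6328 indicators.
For each fixed pair i < j, the values π(i) and π(j) are two distinct elements of {1, …, 113} in uniformly random order; by symmetry P[π(i) > π(j)] = 1/2.
By linearity: E[X] = 6328 · (1/2) = C(113, 2) · (1/2) = 6328/2 = 3164 ≈ 3164.000.

E[X] = 3164 = 3164.000.


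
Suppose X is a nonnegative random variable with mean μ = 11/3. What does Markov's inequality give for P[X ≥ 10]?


μ = E[X] = 11/3, a = 10.
Markov: P[X ≥ 10] ≤ μ/a = (11/3)/10 = 11/30.
Numerically: ≈ 0.366667.
(Since a = 10 > μ = 3.666667, the bound 11/30 is < 1 and informative.)

P[X ≥ 10] ≤ 11/30 ≈ 0.366667.


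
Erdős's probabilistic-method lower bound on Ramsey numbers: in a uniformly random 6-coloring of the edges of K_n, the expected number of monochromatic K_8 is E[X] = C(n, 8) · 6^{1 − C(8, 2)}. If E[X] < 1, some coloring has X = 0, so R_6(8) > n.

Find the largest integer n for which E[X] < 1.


We need C(n, 8) · 6^{1 − 28} < 1, i.e. C(n, 8) < 6^{28 − 1} = 1023490369077469249536.
Check values of n near the boundary:
  n = 1591: C(1591, 8) = 1000427749141189953870; 1000427749141189953870 < 1023490369077469249536? YES
  n = 1592: C(1592, 8) = 1005480414540892933435; 1005480414540892933435 < 1023490369077469249536? YES
  n = 1593: C(1593, 8) = 1010555394551193970323; 1010555394551193970323 < 1023490369077469249536? YES
  n = 1594: C(1594, 8) = 1015652773590544255167; 1015652773590544255167 < 1023490369077469249536? YES
  n = 1595: C(1595, 8) = 1020772636343363633895; 1020772636343363633895 < 1023490369077469249536? YES
  n = 1596: C(1596, 8) = 1025915067760710553965; 1025915067760710553965 < 1023490369077469249536? NO
The largest n with C(n, 8) < 1023490369077469249536 is n = 1595 (where E[X] = 113419181815929292655/113721152119718805504 ≈ 0.9973). Hence R_6(8) > 1595, i.e. R_6(8) ≥ 1596.

Largest n = 1595; hence R_6(8) > 1595.


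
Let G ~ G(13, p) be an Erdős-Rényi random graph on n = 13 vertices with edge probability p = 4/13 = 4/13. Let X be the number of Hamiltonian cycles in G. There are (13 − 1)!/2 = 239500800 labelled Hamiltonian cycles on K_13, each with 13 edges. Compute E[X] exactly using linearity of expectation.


K_13 has (13 − 1)!/2 = 239500800 labelled Hamiltonian cycles.
For each such Hamiltonian cycle H, let X_H = 1 if all 13 edges of H are present in G. Then P[X_H = 1] = p^{13} = (4/13)^{13} = 67108864/302875106592253.
By linearity of expectation: E[X] = Σ_H E[X_H] = 239500800 · p^{13} = 239500800 · 67108864/302875106592253 = 16072626615091200/302875106592253.
Numerically: E[X] ≈ 53.07.

E[X] = 239500800 · (4/13)^{13} = 16072626615091200/302875106592253 ≈ 53.07.


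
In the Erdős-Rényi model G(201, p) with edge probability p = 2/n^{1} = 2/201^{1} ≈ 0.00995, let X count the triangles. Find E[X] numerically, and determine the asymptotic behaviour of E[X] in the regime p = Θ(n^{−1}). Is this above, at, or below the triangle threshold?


Number of potential triangles: C(201, 3) = 1333300.
Each occurs with probability p³ ≈ (0.00995)³ ≈ 9.85149e-07.
By linearity: E[X] = C(201, 3)·p³ ≈ 1333300 · 9.85149e-07 ≈ 1.313.
Here α = 1, so p = 2/n is exactly at the triangle threshold p ~ 1/n. Asymptotically E[X] → c³/6 = 2³/6 = 4/3 ≈ 1.333, a bounded constant. In this regime the triangle count is asymptotically Poisson(c³/6).

E[X] ≈ 1.313; in regime p = Θ(1/n^{1}) E[X] stays bounded (at the triangle threshold p ~ 1/n).


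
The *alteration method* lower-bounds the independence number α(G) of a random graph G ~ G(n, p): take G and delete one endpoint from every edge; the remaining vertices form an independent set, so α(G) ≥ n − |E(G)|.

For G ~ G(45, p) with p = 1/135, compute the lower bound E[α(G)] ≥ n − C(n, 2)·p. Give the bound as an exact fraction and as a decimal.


E[|E(G)|] = C(45, 2)·p = 990 · (1/135) = 22/3.
E[α(G)] ≥ n − E[|E(G)|] = 45 − 22/3 = 113/3.
Numerically: ≈ 37.666667.
(This is only a lower bound; the true E[α(G)] may be larger.)

E[α(G)] ≥ 113/3 ≈ 37.666667.


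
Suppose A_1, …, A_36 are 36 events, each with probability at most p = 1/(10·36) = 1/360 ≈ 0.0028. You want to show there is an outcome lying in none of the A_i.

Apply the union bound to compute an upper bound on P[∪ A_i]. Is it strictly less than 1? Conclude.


Union bound: P[∪_{i=1}^{36} A_i] ≤ Σ_i P[A_i] ≤ 36·p = 36·(1/360) = 1/10.
Numerically: 1/10 ≈ 0.1000.
Is 1/10 < 1? YES.
Since P[∪ A_i] ≤ 1/10 < 1, the complement has P[∩ A_i^c] ≥ 1 − 1/10 = 9/10 > 0, so some outcome avoids every A_i.

36·p = 1/10 ≈ 0.1000; existence CERTIFIED by the union bound.


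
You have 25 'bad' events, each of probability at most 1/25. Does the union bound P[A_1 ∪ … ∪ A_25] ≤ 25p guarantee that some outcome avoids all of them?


Union bound: P[∪_{i=1}^{25} A_i] ≤ Σ_i P[A_i] ≤ 25·p = 25·(1/25) = 1.
Numerically: 1 ≈ 1.0000000.
Is 1 < 1? NO.
Since the bound 1 is ≥ 1, the union bound is uninformative here; it does NOT by itself certify existence.

25·p = 1 ≈ 1.0000000; existence NOT certified by the union bound.


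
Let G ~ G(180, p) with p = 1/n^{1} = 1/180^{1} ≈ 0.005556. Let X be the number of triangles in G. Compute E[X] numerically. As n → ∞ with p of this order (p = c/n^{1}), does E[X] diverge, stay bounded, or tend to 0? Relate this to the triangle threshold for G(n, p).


Number of potential triangles: C(180, 3) = 955860.
Each occurs with probability p³ ≈ (0.005556)³ ≈ 1.714678e-07.
By linearity: E[X] = C(180, 3)·p³ ≈ 955860 · 1.714678e-07 ≈ 0.1639.
Here α = 1, so p = 1/n is exactly at the triangle threshold p ~ 1/n. Asymptotically E[X] → c³/6 = 1³/6 = 1/6 ≈ 0.1667, a bounded constant. In this regime the triangle count is asymptotically Poisson(c³/6).

E[X] ≈ 0.1639; in regime p = Θ(1/n^{1}) E[X] stays bounded (at the triangle threshold p ~ 1/n).


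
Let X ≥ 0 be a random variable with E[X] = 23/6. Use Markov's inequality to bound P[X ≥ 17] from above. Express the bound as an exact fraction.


μ = E[X] = 23/6, a = 17.
Markov: P[X ≥ 17] ≤ μ/a = (23/6)/17 = 23/102.
Numerically: ≈ 0.2255.
(Since a = 17 > μ = 3.8333, the bound 23/102 is < 1 and informative.)

P[X ≥ 17] ≤ 23/102 ≈ 0.2255.


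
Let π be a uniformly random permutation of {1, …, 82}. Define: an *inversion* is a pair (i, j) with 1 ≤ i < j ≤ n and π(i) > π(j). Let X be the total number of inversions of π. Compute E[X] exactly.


Write X = Σ X_I over the C(82, 2) = 3321 pairs i < j, with X_I the indicator of one inversion.
There are 3321 indicators.
For each fixed pair i < j, the values π(i) and π(j) are two distinct elements of {1, …, 82} in uniformly random order; by symmetry P[π(i) > π(j)] = 1/2.
By linearity: E[X] = 3321 · (1/2) = C(82, 2) · (1/2) = 3321/2 = 3321/2 ≈ 1660.500.

E[X] = 3321/2 = 1660.500.


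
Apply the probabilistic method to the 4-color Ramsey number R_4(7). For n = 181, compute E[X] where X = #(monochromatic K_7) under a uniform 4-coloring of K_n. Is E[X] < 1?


E[X] = C(181, 7) · 4^{1 − 21} = 1122839183400 · 4^{−20} = 1122839183400/1099511627776.
As a reduced fraction: E[X] = 140354897925/137438953472 ≈ 1.0212.
Is E[X] < 1? NO.
Since E[X] ≥ 1, the first-moment bound is inconclusive at n = 181; it does NOT by itself certify R_4(7) > 181.

E[X] = 140354897925/137438953472 ≈ 1.0212; E[X] ≥ 1; first-moment method inconclusive here.


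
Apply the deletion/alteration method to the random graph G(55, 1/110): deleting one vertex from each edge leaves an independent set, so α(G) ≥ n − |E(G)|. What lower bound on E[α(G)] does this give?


E[|E(G)|] = C(55, 2)·p = 1485 · (1/110) = 27/2.
E[α(G)] ≥ n − E[|E(G)|] = 55 − 27/2 = 83/2.
Numerically: ≈ 41.50000.
(This is only a lower bound; the true E[α(G)] may be larger.)

E[α(G)] ≥ 83/2 ≈ 41.50000.


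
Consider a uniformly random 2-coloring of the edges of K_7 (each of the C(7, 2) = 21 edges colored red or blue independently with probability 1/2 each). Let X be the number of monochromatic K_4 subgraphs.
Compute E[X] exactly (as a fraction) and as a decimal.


Let X = Σ_S X_S over the C(7, 4) = 35 subsets S of size 4, where X_S = 1 if the K_4 on S is monochromatic.
For a fixed S, the K_4 on S has C(4, 2) = 6 edges. P[all 6 edges red] = (1/2)^6, and likewise for blue, so P[monochromatic] = 2·(1/2)^6 = 2^{1 − 6} = 1/32.
Summing: E[X] = C(7, 4) · 2^{1 − 6} = 35 · 1/32 = 35/32.
Numerically: E[X] ≈ 1.093750.

E[X] = C(7,4)·2^(1−C(4,2)) = 35/32 ≈ 1.093750.


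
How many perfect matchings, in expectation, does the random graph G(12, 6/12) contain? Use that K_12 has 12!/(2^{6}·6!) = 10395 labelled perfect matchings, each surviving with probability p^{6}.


K_12 has 12!/(2^{6}·6!) = 10395 labelled perfect matchings.
For each such perfect matching H, let X_H = 1 if all 6 edges of H are present in G. Then P[X_H = 1] = p^{6} = (1/2)^{6} = 1/64.
Summing the indicators: E[X] = Σ_H E[X_H] = 10395 · p^{6} = 10395 · 1/64 = 10395/64.
Numerically: E[X] ≈ 162.42.

E[X] = 10395 · (1/2)^{6} = 10395/64 ≈ 162.42.


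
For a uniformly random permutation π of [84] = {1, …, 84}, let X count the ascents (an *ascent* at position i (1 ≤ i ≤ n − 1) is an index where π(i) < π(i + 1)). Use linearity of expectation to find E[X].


Write X = Σ X_I over i = 1, …, 83, with X_I the indicator of one ascent.
There are 83 indicators.
For each fixed i, the pair (π(i), π(i+1)) is a uniformly random ordered pair of distinct values from {1, …, 84}; by symmetry P[π(i) < π(i+1)] = 1/2.
By linearity: E[X] = 83 · (1/2) = (84 − 1) · (1/2) = 83/2 ≈ 41.500.

E[X] = 83/2 = 41.500.


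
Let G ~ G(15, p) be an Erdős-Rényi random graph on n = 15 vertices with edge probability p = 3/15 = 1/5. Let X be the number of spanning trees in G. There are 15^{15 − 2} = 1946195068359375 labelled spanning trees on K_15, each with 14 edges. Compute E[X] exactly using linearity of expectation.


K_15 has 15^{15 − 2} = 1946195068359375 labelled spanning trees.
For each such spanning tree H, let X_H = 1 if all 14 edges of H are present in G. Then P[X_H = 1] = p^{14} = (1/5)^{14} = 1/6103515625.
By linearity: E[X] = Σ_H E[X_H] = 1946195068359375 · p^{14} = 1946195068359375 · 1/6103515625 = 1594323/5.
Numerically: E[X] ≈ 3.1886e+05.

E[X] = 1946195068359375 · (1/5)^{14} = 1594323/5 ≈ 3.1886e+05.


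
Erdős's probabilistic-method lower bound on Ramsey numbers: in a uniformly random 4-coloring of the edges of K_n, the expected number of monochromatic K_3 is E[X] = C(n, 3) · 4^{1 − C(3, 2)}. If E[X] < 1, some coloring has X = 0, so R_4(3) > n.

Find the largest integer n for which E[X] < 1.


We need C(n, 3) · 4^{1 − 3} < 1, i.e. C(n, 3) < 4^{3 − 1} = 16.
Check values of n near the boundary:
  n = 3: C(3, 3) = 1; 1 < 16? YES
  n = 4: C(4, 3) = 4; 4 < 16? YES
  n = 5: C(5, 3) = 10; 10 < 16? YES
  n = 6: C(6, 3) = 20; 20 < 16? NO
The largest n with C(n, 3) < 16 is n = 5 (where E[X] = 5/8 ≈ 0.62500). Hence R_4(3) > 5, i.e. R_4(3) ≥ 6.

Largest n = 5; hence R_4(3) > 5.


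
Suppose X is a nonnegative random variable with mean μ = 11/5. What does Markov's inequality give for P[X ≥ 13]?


μ = E[X] = 11/5, a = 13.
Markov: P[X ≥ 13] ≤ μ/a = (11/5)/13 = 11/65.
Numerically: ≈ 0.1692.
(Since a = 13 > μ = 2.2000, the bound 11/65 is < 1 and informative.)

P[X ≥ 13] ≤ 11/65 ≈ 0.1692.


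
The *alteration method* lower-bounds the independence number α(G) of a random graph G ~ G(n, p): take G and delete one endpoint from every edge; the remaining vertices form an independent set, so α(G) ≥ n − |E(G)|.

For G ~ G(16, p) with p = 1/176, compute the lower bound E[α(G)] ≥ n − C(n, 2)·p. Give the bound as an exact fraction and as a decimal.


E[|E(G)|] = C(16, 2)·p = 120 · (1/176) = 15/22.
E[α(G)] ≥ n − E[|E(G)|] = 16 − 15/22 = 337/22.
Numerically: ≈ 15.31818.
(This is only a lower bound; the true E[α(G)] may be larger.)

E[α(G)] ≥ 337/22 ≈ 15.31818.


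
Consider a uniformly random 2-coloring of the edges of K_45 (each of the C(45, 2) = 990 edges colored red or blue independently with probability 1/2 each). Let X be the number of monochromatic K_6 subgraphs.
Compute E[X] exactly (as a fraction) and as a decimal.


Let X = Σ_S X_S over the C(45, 6) = 8145060 subsets S of size 6, where X_S = 1 if the K_6 on S is monochromatic.
For a fixed S, the K_6 on S has C(6, 2) = 15 edges. P[all 15 edges red] = (1/2)^15, and likewise for blue, so P[monochromatic] = 2·(1/2)^15 = 2^{1 − 15} = 1/16384.
Summing: E[X] = C(45, 6) · 2^{1 − 15} = 8145060 · 1/16384 = 2036265/4096.
Numerically: E[X] ≈ 497.13501.

E[X] = C(45,6)·2^(1−C(6,2)) = 2036265/4096 ≈ 497.13501.


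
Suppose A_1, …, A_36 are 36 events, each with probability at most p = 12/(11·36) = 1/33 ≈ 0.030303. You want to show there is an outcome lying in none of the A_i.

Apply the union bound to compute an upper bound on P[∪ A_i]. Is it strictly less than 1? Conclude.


Union bound: P[∪_{i=1}^{36} A_i] ≤ Σ_i P[A_i] ≤ 36·p = 36·(1/33) = 12/11.
Numerically: 12/11 ≈ 1.090909.
Is 12/11 < 1? NO.
Since the bound 12/11 is ≥ 1, the union bound is uninformative here; it does NOT by itself certify existence.

36·p = 12/11 ≈ 1.090909; existence NOT certified by the union bound.


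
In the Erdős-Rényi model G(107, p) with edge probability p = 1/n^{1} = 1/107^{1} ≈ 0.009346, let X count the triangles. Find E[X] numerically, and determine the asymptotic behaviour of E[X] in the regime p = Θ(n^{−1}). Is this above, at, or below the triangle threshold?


Number of potential triangles: C(107, 3) = 198485.
Each occurs with probability p³ ≈ (0.009346)³ ≈ 8.162979e-07.
By linearity: E[X] = C(107, 3)·p³ ≈ 198485 · 8.162979e-07 ≈ 0.1620.
Here α = 1, so p = 1/n is exactly at the triangle threshold p ~ 1/n. Asymptotically E[X] → c³/6 = 1³/6 = 1/6 ≈ 0.1667, a bounded constant. In this regime the triangle count is asymptotically Poisson(c³/6).

E[X] ≈ 0.1620; in regime p = Θ(1/n^{1}) E[X] stays bounded (at the triangle threshold p ~ 1/n).


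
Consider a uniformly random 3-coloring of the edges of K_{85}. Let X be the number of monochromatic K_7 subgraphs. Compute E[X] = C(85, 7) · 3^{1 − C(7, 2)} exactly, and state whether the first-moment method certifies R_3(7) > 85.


E[X] = C(85, 7) · 3^{1 − 21} = 4935847320 · 3^{−20} = 4935847320/3486784401.
As a reduced fraction: E[X] = 182809160/129140163 ≈ 1.41559.
Is E[X] < 1? NO.
Since E[X] ≥ 1, the first-moment bound is inconclusive at n = 85; it does NOT by itself certify R_3(7) > 85.

E[X] = 182809160/129140163 ≈ 1.41559; E[X] ≥ 1; first-moment method inconclusive here.


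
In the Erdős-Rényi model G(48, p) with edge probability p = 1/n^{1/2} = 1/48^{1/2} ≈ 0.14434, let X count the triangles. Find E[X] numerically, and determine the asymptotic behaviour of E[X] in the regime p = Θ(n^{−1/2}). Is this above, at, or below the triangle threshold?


Number of potential triangles: C(48, 3) = 17296.
Each occurs with probability p³ ≈ (0.14434)³ ≈ 3.0070327e-03.
By linearity: E[X] = C(48, 3)·p³ ≈ 17296 · 3.0070327e-03 ≈ 52.00964.
Since α = 1/2 < 1, p = c/n^{1/2} ≫ 1/n is above the triangle threshold p ~ 1/n. Asymptotically E[X] ~ (c³/6)·n^{3(1−α)} = (1³/6)·n^{1.5} → ∞; triangles are abundant w.h.p.

E[X] ≈ 52.00964; in regime p = Θ(1/n^{1/2}) E[X] diverges (above the triangle threshold p ~ 1/n).


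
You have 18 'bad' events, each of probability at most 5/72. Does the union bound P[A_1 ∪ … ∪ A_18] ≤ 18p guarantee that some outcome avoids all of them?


Union bound: P[∪_{i=1}^{18} A_i] ≤ Σ_i P[A_i] ≤ 18·p = 18·(5/72) = 5/4.
Numerically: 5/4 ≈ 1.2500.
Is 5/4 < 1? NO.
Since the bound 5/4 is ≥ 1, the union bound is uninformative here; it does NOT by itself certify existence.

18·p = 5/4 ≈ 1.2500; existence NOT certified by the union bound.


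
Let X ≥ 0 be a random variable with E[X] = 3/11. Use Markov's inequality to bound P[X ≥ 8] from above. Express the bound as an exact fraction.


μ = E[X] = 3/11, a = 8.
Markov: P[X ≥ 8] ≤ μ/a = (3/11)/8 = 3/88.
Numerically: ≈ 0.034091.
(Since a = 8 > μ = 0.272727, the bound 3/88 is < 1 and informative.)

P[X ≥ 8] ≤ 3/88 ≈ 0.034091.


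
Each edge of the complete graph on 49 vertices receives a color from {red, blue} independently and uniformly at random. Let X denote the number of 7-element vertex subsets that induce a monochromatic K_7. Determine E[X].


Let X = Σ_S X_S over the C(49, 7) = 85900584 subsets S of size 7, where X_S = 1 if the K_7 on S is monochromatic.
For a fixed S, the K_7 on S has C(7, 2) = 21 edges. P[all 21 edges red] = (1/2)^21, and likewise for blue, so P[monochromatic] = 2·(1/2)^21 = 2^{1 − 21} = 1/1048576.
By linearity of expectation: E[X] = C(49, 7) · 2^{1 − 21} = 85900584 · 1/1048576 = 10737573/131072.
Numerically: E[X] ≈ 81.9212.

E[X] = C(49,7)·2^(1−C(7,2)) = 10737573/131072 ≈ 81.9212.


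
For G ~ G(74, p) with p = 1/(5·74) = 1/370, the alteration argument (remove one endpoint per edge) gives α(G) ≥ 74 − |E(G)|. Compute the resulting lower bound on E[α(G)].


E[|E(G)|] = C(74, 2)·p = 2701 · (1/370) = 73/10.
E[α(G)] ≥ n − E[|E(G)|] = 74 − 73/10 = 667/10.
Numerically: ≈ 66.700000.
(This is only a lower bound; the true E[α(G)] may be larger.)

E[α(G)] ≥ 667/10 ≈ 66.700000.


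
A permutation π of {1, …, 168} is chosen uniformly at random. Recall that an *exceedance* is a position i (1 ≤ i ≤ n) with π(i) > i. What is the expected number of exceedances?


Write X = Σ_{i=1}^{168} X_i, where X_i = 1_{π(i) > i}.
For each fixed i, π(i) is uniform over {1, …, 168} (marginal of a uniform permutation), so P[π(i) > i] = (n − i)/n. Summing: Σ_{i=1}^{168} (n − i)/n = (0 + 1 + … + 167)/168 = 168(168 − 1)/(2·168) = (168 − 1)/2.
Hence E[X] = Σ_{i=1}^{168} (168 − i)/168 = 167/2 ≈ 83.500.

E[X] = 167/2 = 83.500.
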